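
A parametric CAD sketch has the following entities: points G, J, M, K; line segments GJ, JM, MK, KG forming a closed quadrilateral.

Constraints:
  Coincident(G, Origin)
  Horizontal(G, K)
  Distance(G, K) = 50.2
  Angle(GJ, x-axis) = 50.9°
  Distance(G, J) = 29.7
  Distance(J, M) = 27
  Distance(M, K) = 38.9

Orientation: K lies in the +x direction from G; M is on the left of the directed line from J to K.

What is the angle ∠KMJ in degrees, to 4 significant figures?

69.94°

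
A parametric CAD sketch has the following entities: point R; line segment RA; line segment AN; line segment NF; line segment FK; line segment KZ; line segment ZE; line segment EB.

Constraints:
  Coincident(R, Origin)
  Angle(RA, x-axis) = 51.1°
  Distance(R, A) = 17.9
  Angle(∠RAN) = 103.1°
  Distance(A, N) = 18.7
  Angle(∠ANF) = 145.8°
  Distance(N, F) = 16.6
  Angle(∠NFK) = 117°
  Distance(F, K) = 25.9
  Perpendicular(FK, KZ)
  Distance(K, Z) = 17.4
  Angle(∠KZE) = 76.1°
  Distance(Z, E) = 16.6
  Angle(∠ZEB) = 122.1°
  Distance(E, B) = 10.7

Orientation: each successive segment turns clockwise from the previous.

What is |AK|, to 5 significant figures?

45.591

∠ANF = 145.8° gives NF at -60.000° from the x-axis; with |NF| = 16.6, F = (36.376, -8.5843). ∠NFK = 117.0° gives FK at -123.00° from the x-axis; with |FK| = 25.9, K = (22.270, -30.306). Then |AK| = |K − A| = 45.591.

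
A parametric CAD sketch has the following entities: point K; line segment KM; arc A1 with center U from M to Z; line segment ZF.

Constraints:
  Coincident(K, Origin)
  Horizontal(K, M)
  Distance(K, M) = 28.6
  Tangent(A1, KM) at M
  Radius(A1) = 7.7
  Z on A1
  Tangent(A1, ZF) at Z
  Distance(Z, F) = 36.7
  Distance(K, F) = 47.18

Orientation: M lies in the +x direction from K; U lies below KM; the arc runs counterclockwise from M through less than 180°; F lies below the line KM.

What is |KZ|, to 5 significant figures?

22.088

Checks: |UZ| = 7.700 ✓; ∠(UZ, ZF) = 90.00° ✓; |ZF| = 36.70 ✓; |KF| = 47.18 ✓.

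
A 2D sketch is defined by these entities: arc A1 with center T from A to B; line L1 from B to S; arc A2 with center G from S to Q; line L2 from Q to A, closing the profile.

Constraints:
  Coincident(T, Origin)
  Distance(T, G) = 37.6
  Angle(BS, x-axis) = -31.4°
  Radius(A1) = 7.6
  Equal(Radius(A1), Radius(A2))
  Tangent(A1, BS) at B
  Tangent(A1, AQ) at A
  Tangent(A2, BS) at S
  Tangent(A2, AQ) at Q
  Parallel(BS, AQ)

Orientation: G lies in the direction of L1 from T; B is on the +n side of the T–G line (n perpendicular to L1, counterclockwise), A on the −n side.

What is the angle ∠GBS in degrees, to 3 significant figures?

11.4°

The slot axis is L1's direction at -31.4°, so u = (cos -31.4°, sin -31.4°) = (0.854, -0.521) and n = (−sin -31.4°, cos -31.4°) = (0.521, 0.854). T is at the origin and G lies 37.6 along u from T, so G = 37.6·u = (32.1, -19.6). Tangency of A1 to both parallel lines with radius 7.6 puts B and A at T ± 7.6·n: B = (3.96, 6.49), A = (-3.96, -6.49). Equal radii place S and Q the same way about G: S = G + 7.6·n = (36.1, -13.1), Q = G − 7.6·n = (28.1, -26.1). Then cos ∠GBS = BG·BS / (|BG||BS|), giving 11.4°.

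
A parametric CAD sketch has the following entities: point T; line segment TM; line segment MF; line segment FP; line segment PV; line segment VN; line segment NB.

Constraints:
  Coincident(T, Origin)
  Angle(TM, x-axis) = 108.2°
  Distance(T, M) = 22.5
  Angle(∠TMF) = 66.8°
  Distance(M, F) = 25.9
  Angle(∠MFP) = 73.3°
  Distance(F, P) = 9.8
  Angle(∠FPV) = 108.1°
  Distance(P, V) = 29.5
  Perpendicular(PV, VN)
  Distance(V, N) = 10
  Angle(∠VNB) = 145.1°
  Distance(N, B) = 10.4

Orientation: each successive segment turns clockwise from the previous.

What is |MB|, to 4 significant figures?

8.610

PV ⟂ VN, so VN runs at 86.40°; with |VN| = 10.0, N = (-13.66, 21.84). ∠VNB = 145.1° gives NB at 51.50° from the x-axis; with |NB| = 10.4, B = (-7.189, 29.98). Then |MB| = |B − M| = 8.610.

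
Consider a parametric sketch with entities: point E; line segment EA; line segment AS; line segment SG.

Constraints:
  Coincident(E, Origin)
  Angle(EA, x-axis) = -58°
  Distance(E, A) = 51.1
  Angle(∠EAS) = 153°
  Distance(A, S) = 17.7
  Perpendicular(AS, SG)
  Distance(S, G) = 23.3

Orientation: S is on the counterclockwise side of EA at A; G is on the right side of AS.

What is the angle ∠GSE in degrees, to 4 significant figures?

110.1°

E is at the origin; EA runs at -58.0° with length 51.1, so A = 51.1·(cos -58.0°, sin -58.0°) = (27.08, -43.34). ∠EAS = 153.0°, so AS runs at -58.0° + (180° − 153.0°) = -31.00° from the x-axis; with |AS| = 17.7, S = A + 17.7·(cos -31.00°, sin -31.00°) = (42.25, -52.45). AS ⟂ SG; with |SG| = 23.3 on the right of AS, G = S + 23.3·(-0.5150, -0.8572) = (30.25, -72.42). Then cos ∠GSE = SG·SE / (|SG||SE|), giving 110.1°.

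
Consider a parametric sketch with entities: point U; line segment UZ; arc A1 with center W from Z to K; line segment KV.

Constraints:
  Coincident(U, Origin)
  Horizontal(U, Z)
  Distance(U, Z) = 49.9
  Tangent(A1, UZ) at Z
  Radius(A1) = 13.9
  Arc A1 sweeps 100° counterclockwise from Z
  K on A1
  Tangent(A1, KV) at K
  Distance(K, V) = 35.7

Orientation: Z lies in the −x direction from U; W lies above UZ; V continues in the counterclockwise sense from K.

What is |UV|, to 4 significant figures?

66.69

U is at the origin; UZ is horizontal with |UZ| = 49.9 and Z on the −x side, so Z = (-49.90, 0.000). Since A1 is tangent to UZ there, WZ ⟂ UZ, so W = Z + (0, 13.9) = (-49.90, 13.90). On A1, Z sits at bearing -90° from W; a 100° counterclockwise sweep puts K at bearing 10°, so K = W + 13.9·(cos 10°, sin 10°) = (-36.21, 16.31). A1 meets KV tangentially, so WK is at right angles to KV, so KV runs along (−sin 10°, cos 10°); with |KV| = 35.7, V = (-42.41, 51.47). Then |UV| = |V − U| = 66.69.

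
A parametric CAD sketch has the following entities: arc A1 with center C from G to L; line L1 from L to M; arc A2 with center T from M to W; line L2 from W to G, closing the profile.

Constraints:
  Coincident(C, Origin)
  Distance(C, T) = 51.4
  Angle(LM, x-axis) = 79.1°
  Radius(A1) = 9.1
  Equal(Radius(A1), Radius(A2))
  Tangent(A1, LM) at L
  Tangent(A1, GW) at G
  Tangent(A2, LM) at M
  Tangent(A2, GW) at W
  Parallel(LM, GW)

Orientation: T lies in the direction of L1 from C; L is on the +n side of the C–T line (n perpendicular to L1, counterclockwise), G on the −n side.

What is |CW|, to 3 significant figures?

52.2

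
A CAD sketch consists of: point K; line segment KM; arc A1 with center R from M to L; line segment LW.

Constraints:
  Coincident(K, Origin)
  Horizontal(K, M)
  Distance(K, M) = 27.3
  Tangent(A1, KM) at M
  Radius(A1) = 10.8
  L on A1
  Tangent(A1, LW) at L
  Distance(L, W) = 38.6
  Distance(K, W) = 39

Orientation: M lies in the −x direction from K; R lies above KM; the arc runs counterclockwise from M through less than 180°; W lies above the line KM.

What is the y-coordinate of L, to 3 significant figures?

5.45

Checks: |RL| = 10.80 ✓; ∠(RL, LW) = 90.00° ✓; |LW| = 38.60 ✓; |KW| = 39.00 ✓.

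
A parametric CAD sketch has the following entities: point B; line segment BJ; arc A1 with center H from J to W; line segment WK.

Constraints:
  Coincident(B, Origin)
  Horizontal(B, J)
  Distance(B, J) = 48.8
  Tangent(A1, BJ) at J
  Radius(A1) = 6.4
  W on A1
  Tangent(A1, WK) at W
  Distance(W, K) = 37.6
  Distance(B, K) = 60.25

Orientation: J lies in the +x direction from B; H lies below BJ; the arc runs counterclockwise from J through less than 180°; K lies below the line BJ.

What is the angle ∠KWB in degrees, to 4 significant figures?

96.76°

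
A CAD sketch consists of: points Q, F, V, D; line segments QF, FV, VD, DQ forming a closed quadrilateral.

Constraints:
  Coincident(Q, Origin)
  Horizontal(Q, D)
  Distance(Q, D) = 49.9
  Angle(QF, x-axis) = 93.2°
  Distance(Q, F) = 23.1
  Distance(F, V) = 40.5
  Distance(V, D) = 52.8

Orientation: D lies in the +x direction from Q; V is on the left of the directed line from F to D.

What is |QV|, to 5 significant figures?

57.306

Checks: |FV| = 40.50 ✓; |VD| = 52.80 ✓.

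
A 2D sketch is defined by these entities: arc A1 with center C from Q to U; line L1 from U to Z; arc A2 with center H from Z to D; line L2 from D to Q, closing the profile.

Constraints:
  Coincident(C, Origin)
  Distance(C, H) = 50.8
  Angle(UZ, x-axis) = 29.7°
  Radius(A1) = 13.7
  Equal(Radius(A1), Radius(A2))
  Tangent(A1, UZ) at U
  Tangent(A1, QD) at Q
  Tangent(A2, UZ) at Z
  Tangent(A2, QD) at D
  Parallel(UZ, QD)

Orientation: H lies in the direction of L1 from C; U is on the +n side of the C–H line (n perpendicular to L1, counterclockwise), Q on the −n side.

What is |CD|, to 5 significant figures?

52.615

The slot axis is L1's direction at 29.7°, so u = (cos 29.7°, sin 29.7°) = (0.86863, 0.49546) and n = (−sin 29.7°, cos 29.7°) = (-0.49546, 0.86863). C is at the origin and H lies 50.8 along u from C, so H = 50.8·u = (44.126, 25.169). Tangency of A1 to both parallel lines with radius 13.7 puts U and Q at C ± 13.7·n: U = (-6.7878, 11.900), Q = (6.7878, -11.900). Equal radii place Z and D the same way about H: Z = H + 13.7·n = (37.339, 37.070), D = H − 13.7·n = (50.914, 13.269). Then |CD| = |D − C| = 52.615.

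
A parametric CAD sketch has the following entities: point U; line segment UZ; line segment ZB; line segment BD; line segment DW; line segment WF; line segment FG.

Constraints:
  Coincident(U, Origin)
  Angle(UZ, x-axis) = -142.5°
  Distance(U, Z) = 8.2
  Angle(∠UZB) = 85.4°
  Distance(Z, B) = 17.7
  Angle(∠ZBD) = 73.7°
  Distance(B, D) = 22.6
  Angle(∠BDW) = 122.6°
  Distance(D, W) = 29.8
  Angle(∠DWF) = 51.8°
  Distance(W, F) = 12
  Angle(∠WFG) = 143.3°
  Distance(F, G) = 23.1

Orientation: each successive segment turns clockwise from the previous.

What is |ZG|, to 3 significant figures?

9.78

∠DWF = 51.8° gives WF at -169° from the x-axis; with |WF| = 12.0, F = (16.3, -5.44). ∠WFG = 143.3° gives FG at 154° from the x-axis; with |FG| = 23.1, G = (-4.50, 4.58). Then |ZG| = |G − Z| = 9.78.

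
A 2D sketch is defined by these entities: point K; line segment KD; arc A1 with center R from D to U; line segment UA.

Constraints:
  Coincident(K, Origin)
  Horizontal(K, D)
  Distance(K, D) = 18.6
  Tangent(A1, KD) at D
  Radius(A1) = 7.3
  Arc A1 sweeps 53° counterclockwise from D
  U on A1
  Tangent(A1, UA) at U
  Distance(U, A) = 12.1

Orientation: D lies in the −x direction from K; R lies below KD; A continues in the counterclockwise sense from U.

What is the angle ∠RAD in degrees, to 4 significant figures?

21.89°

On A1, D sits at bearing 90° from R; a 53° counterclockwise sweep puts U at bearing 143°, so U = R + 7.3·(cos 143°, sin 143°) = (-24.43, -2.907). The tangent condition forces RU to be normal to UA, so UA runs along (−sin 143°, cos 143°); with |UA| = 12.1, A = (-31.71, -12.57). Then cos ∠RAD = AR·AD / (|AR||AD|), giving 21.89°.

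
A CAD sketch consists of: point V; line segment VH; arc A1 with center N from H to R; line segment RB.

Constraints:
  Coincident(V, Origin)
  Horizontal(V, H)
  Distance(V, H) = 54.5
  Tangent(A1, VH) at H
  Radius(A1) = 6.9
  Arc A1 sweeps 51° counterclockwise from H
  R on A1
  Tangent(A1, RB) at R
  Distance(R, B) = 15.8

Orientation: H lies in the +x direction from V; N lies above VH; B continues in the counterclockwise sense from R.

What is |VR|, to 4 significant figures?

59.92

V is at the origin; VH is horizontal with |VH| = 54.5 and H on the +x side, so H = (54.50, 0.000). A1 meets VH tangentially, so NH is at right angles to VH, so N = H + (0, 6.9) = (54.50, 6.900). On A1, H sits at bearing -90° from N; a 51° counterclockwise sweep puts R at bearing -39°, so R = N + 6.9·(cos -39°, sin -39°) = (59.86, 2.558). Then |VR| = |R − V| = 59.92.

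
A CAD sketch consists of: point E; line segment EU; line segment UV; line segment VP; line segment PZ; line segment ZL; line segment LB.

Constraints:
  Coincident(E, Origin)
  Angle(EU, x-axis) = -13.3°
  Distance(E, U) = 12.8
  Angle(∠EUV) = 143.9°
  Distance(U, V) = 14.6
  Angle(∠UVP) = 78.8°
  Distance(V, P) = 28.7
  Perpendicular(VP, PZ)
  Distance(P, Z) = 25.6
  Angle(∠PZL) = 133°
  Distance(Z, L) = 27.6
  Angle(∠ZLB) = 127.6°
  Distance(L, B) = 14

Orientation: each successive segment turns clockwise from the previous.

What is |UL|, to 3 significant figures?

30.6

E is at the origin; EU runs at -13.3° with length 12.8, so U = (12.5, -2.94). ∠EUV = 143.9° gives UV at -49.4° from the x-axis; with |UV| = 14.6, V = (22.0, -14.0). ∠UVP = 78.8° gives VP at -151° from the x-axis; with |VP| = 28.7, P = (-3.05, -28.1). VP is perpendicular to PZ, so PZ runs at 119°; with |PZ| = 25.6, Z = (-15.6, -5.82). ∠PZL = 133.0° gives ZL at 72.4° from the x-axis; with |ZL| = 27.6, L = (-7.27, 20.5). Then |UL| = |L − U| = 30.6.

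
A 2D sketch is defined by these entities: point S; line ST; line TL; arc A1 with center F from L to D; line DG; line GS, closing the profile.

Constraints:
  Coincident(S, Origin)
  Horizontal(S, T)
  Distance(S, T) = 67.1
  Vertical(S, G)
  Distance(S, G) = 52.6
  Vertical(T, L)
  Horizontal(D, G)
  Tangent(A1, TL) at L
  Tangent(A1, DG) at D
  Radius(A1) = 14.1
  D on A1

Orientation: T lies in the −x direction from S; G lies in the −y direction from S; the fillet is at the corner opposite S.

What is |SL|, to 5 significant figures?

77.361

S is at the origin; S and T share the same y with |ST| = 67.1 and T on the −x side, so T = (-67.100, 0.0000). S and G share the same x with |SG| = 52.6 and G on the −y side, so G = (0.0000, -52.600). The virtual corner opposite S is at (-67.100, -52.600). Since A1 is tangent to TL there, FL ⟂ TL and since A1 is tangent to DG there, FD ⟂ DG, with radius 14.1, so the center F sits 14.1 in from both sides at F = (-53.000, -38.500). That places the tangent points at L = (-67.100, -38.500) on TL and D = (-53.000, -52.600) on DG. Then |SL| = |L − S| = 77.361.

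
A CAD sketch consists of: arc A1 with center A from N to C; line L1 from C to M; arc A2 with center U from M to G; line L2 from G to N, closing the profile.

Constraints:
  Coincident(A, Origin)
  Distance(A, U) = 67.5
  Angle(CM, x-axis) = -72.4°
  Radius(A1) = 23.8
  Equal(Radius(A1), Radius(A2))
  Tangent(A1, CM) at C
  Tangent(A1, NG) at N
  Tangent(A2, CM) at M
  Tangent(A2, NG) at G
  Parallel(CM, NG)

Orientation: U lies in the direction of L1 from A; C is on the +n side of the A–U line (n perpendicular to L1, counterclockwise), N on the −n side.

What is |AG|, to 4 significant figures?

71.57

The slot axis is L1's direction at -72.4°, so u = (cos -72.4°, sin -72.4°) = (0.3024, -0.9532) and n = (−sin -72.4°, cos -72.4°) = (0.9532, 0.3024). A is at the origin and U lies 67.5 along u from A, so U = 67.5·u = (20.41, -64.34). Tangency of A1 to both parallel lines with radius 23.8 puts C and N at A ± 23.8·n: C = (22.69, 7.196), N = (-22.69, -7.196). Equal radii place M and G the same way about U: M = U + 23.8·n = (43.10, -57.14), G = U − 23.8·n = (-2.276, -71.54). Then |AG| = |G − A| = 71.57.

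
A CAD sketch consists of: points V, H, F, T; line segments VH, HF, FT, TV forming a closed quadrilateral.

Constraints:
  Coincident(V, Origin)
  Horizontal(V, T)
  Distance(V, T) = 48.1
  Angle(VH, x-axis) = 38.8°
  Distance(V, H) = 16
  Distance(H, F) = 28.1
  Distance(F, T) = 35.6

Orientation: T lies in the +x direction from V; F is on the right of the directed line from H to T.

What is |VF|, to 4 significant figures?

24.66

V is at the origin; VT is horizontal with |VT| = 48.1 and T in +x, so T = (48.1, 0). VH runs at 38.8° with |VH| = 16.0, so H = (12.47, 10.03). F is determined by |HF| = 28.1 and |FT| = 35.6 together: it lies at the intersection of circle(H, 28.1) and circle(T, 35.6). With |HT| = 37.01, the foot of the radical line on HT is 12.05 from H and the perpendicular offset is √(28.1² − 12.05²) = 25.38. Taking the right-of-HT solution: F = (17.20, -17.67).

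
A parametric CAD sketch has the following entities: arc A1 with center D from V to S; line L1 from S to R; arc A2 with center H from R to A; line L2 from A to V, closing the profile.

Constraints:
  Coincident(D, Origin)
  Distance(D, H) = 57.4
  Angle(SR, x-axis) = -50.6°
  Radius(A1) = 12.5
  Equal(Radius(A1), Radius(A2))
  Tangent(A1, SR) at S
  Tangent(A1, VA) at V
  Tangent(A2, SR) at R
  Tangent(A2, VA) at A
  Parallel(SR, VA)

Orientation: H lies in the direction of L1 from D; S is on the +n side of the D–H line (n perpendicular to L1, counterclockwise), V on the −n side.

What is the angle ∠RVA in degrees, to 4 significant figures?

23.54°

The slot axis is L1's direction at -50.6°, so u = (cos -50.6°, sin -50.6°) = (0.6347, -0.7727) and n = (−sin -50.6°, cos -50.6°) = (0.7727, 0.6347). D is at the origin and H lies 57.4 along u from D, so H = 57.4·u = (36.43, -44.35). Tangency of A1 to both parallel lines with radius 12.5 puts S and V at D ± 12.5·n: S = (9.659, 7.934), V = (-9.659, -7.934). Equal radii place R and A the same way about H: R = H + 12.5·n = (46.09, -36.42), A = H − 12.5·n = (26.77, -52.29). Then cos ∠RVA = VR·VA / (|VR||VA|), giving 23.54°.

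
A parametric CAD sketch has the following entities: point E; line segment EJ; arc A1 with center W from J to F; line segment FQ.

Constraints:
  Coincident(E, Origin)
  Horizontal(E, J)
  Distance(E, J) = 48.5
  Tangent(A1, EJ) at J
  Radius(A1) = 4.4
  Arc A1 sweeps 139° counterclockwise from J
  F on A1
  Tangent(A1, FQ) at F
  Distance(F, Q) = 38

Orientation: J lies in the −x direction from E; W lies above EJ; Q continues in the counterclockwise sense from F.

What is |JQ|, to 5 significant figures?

41.609

E is at the origin; EJ is horizontal with |EJ| = 48.5 and J on the −x side, so J = (-48.500, 0.0000). Since A1 is tangent to EJ there, WJ ⟂ EJ, so W = J + (0, 4.4) = (-48.500, 4.4000). On A1, J sits at bearing -90° from W; a 139° counterclockwise sweep puts F at bearing 49°, so F = W + 4.4·(cos 49°, sin 49°) = (-45.613, 7.7207). A1 meets FQ tangentially, so WF is at right angles to FQ, so FQ runs along (−sin 49°, cos 49°); with |FQ| = 38.0, Q = (-74.292, 32.651). Then |JQ| = |Q − J| = 41.609.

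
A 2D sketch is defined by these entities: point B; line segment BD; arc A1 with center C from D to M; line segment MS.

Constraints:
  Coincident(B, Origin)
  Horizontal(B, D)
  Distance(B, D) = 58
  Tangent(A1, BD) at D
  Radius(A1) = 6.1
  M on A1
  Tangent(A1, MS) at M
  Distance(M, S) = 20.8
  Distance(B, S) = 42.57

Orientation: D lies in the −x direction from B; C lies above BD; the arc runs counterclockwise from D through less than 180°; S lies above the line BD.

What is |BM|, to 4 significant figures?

53.66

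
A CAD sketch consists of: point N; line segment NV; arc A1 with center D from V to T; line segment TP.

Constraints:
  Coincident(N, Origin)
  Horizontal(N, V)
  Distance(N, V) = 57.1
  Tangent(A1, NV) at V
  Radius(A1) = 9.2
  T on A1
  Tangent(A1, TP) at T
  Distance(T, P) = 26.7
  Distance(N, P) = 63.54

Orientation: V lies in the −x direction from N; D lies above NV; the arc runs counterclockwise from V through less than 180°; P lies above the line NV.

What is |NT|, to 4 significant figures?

49.12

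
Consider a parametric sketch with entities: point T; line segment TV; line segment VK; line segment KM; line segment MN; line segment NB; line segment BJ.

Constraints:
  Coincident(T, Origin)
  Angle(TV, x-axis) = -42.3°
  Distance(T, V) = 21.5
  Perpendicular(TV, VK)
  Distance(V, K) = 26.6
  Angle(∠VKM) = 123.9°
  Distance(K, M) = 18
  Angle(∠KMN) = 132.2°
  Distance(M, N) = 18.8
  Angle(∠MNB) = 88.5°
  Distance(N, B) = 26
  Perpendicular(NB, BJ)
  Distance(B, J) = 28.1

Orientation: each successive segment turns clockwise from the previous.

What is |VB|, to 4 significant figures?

27.22

T is at the origin; TV runs at -42.3° with length 21.5, so V = (15.90, -14.47). TV ⟂ VK, so VK runs at -132.3°; with |VK| = 26.6, K = (-2.000, -34.14). ∠VKM = 123.9° gives KM at 171.6° from the x-axis; with |KM| = 18.0, M = (-19.81, -31.51). ∠KMN = 132.2° gives MN at 123.8° from the x-axis; with |MN| = 18.8, N = (-30.27, -15.89). ∠MNB = 88.5° gives NB at 32.30° from the x-axis; with |NB| = 26.0, B = (-8.289, -1.999). Then |VB| = |B − V| = 27.22.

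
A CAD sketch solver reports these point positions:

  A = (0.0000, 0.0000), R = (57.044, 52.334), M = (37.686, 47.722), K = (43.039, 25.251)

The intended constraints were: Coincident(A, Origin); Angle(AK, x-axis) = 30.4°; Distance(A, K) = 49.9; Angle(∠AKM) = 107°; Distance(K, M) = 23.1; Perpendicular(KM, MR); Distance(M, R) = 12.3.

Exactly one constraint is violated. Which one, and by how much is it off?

Distance(M, R) = 12.3 — off by 7.60.

A = (0.00, 0.00) ✓; AK at 30.40° ✓; |AK| = 49.90 ✓; ∠AKM = 107.0° ✓; |KM| = 23.10 ✓; ∠(KM, MR) = 90.00° ✓; |MR| = 19.90 ✗.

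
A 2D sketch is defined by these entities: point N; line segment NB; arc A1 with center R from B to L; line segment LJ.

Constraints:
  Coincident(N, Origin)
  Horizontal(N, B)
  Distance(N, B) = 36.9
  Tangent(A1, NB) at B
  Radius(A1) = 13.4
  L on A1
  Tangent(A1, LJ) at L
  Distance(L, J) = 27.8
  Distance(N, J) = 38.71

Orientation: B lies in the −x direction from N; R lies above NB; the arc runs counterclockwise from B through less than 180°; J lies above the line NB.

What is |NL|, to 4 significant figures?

25.86

N is at the origin; N and B share the same y with |NB| = 36.9 and B on the −x side, so B = (-36.90, 0.000). Since A1 is tangent to NB there, RB ⟂ NB, so R = B + (0, 13.4) = (-36.90, 13.40). Since RL ⟂ LJ (tangency), |RJ| = √(13.4² + 27.8²) = 30.86 regardless of where L sits on A1. So J lies on both circle(N, 38.71) and circle(R, 30.86); the above-NB intersection is J = (-15.38, 35.52). L is the foot of the tangent from J: L = (-24.19, 9.155).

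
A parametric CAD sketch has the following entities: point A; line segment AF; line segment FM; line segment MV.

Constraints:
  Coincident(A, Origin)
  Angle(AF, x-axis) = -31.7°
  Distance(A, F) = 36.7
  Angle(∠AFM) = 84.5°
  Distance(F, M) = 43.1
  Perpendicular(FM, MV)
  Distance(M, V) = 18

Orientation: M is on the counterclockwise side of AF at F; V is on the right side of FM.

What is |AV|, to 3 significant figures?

67.4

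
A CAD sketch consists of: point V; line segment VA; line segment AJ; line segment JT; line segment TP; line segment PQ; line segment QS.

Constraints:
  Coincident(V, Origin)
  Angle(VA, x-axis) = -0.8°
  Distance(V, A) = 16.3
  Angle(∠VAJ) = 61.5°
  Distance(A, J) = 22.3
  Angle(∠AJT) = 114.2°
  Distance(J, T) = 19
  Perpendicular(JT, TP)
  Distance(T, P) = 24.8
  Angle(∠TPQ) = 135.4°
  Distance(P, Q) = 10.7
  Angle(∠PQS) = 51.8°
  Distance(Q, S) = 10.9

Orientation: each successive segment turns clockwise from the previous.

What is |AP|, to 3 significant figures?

28.5

V is at the origin; VA runs at -0.8° with length 16.3, so A = (16.3, -0.228). ∠VAJ = 61.5° gives AJ at -119° from the x-axis; with |AJ| = 22.3, J = (5.39, -19.7). ∠AJT = 114.2° gives JT at 175° from the x-axis; with |JT| = 19.0, T = (-13.5, -18.0). The perpendicularity gives TP at right angles to JT, so TP runs at 84.9°; with |TP| = 24.8, P = (-11.3, 6.72). Then |AP| = |P − A| = 28.5.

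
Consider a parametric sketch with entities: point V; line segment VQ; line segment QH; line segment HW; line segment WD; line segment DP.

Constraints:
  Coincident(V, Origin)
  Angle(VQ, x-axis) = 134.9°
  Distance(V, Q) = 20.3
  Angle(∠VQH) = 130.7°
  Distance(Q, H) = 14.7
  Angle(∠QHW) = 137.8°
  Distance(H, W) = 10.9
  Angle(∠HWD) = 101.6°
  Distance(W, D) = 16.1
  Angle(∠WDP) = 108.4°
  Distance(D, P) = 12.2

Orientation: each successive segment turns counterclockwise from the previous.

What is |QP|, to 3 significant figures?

18.8

V is at the origin; VQ runs at 134.9° with length 20.3, so Q = (-14.3, 14.4). ∠VQH = 130.7° gives QH at -176° from the x-axis; with |QH| = 14.7, H = (-29.0, 13.3). ∠QHW = 137.8° gives HW at -134° from the x-axis; with |HW| = 10.9, W = (-36.5, 5.41). ∠HWD = 101.6° gives WD at -55.2° from the x-axis; with |WD| = 16.1, D = (-27.3, -7.81). ∠WDP = 108.4° gives DP at 16.4° from the x-axis; with |DP| = 12.2, P = (-15.6, -4.37). Then |QP| = |P − Q| = 18.8.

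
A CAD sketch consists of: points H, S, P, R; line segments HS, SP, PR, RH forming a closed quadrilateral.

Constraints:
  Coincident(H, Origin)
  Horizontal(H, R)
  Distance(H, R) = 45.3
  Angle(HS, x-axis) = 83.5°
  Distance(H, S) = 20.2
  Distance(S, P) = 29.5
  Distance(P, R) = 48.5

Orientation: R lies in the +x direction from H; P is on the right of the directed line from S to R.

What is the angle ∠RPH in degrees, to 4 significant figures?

64.72°

Checks: |SP| = 29.50 ✓; |PR| = 48.50 ✓.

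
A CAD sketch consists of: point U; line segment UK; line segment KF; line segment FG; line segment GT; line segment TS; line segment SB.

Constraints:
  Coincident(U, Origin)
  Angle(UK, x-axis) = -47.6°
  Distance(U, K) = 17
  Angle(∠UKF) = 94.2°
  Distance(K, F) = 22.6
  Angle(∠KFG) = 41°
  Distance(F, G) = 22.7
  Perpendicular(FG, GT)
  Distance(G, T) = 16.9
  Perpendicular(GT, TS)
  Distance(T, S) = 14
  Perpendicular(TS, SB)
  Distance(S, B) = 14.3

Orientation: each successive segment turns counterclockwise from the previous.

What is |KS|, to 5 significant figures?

8.6097

U is at the origin; UK runs at -47.6° with length 17.0, so K = (11.463, -12.554). ∠UKF = 94.2° gives KF at 38.200° from the x-axis; with |KF| = 22.6, F = (29.224, 1.4223). ∠KFG = 41.0° gives FG at 177.20° from the x-axis; with |FG| = 22.7, G = (6.5506, 2.5312). The perpendicularity gives GT at right angles to FG, so GT runs at -92.800°; with |GT| = 16.9, T = (5.7250, -14.349). GT is perpendicular to TS, so TS runs at -2.8000°; with |TS| = 14.0, S = (19.708, -15.033). Then |KS| = |S − K| = 8.6097.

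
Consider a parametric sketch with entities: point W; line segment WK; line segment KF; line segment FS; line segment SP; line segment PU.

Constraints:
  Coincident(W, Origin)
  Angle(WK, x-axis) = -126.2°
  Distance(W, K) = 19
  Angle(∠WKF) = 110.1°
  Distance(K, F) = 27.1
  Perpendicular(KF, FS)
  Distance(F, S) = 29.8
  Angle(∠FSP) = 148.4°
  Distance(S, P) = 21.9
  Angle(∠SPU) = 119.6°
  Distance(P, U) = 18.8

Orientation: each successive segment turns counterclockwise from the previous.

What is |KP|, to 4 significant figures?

50.91

W is at the origin; WK runs at -126.2° with length 19.0, so K = (-11.22, -15.33). ∠WKF = 110.1° gives KF at -56.30° from the x-axis; with |KF| = 27.1, F = (3.815, -37.88). KF ⟂ FS, so FS runs at 33.70°; with |FS| = 29.8, S = (28.61, -21.34). ∠FSP = 148.4° gives SP at 65.30° from the x-axis; with |SP| = 21.9, P = (37.76, -1.448). Then |KP| = |P − K| = 50.91.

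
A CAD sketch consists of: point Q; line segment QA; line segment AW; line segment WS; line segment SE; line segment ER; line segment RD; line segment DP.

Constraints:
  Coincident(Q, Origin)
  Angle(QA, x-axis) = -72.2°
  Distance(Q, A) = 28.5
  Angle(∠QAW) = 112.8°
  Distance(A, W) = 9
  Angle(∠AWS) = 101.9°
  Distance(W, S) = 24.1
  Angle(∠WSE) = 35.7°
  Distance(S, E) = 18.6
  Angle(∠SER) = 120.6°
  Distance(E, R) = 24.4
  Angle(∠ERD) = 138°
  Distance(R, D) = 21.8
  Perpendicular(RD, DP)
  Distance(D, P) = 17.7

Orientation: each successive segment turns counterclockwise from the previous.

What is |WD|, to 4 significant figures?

29.20

∠SER = 120.6° gives ER at -83.20° from the x-axis; with |ER| = 24.4, R = (12.80, -40.39). ∠ERD = 138.0° gives RD at -41.20° from the x-axis; with |RD| = 21.8, D = (29.20, -54.75). Then |WD| = |D − W| = 29.20.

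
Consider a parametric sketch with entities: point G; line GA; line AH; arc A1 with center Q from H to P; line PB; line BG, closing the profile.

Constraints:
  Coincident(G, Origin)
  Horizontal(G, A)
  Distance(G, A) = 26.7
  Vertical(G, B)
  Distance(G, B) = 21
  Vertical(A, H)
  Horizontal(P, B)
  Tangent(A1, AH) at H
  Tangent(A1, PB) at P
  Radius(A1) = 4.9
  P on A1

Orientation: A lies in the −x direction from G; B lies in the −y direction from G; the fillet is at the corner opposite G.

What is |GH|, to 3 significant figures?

31.2

G is at the origin; G and A share the same y with |GA| = 26.7 and A on the −x side, so A = (-26.7, 0.00). GB is vertical with |GB| = 21.0 and B on the −y side, so B = (0.00, -21.0). The virtual corner opposite G is at (-26.7, -21.0). The tangent condition forces QH to be normal to AH and A1 meets PB tangentially, so QP is at right angles to PB, with radius 4.9, so the center Q sits 4.9 in from both sides at Q = (-21.8, -16.1). That places the tangent points at H = (-26.7, -16.1) on AH and P = (-21.8, -21.0) on PB. Then |GH| = |H − G| = 31.2.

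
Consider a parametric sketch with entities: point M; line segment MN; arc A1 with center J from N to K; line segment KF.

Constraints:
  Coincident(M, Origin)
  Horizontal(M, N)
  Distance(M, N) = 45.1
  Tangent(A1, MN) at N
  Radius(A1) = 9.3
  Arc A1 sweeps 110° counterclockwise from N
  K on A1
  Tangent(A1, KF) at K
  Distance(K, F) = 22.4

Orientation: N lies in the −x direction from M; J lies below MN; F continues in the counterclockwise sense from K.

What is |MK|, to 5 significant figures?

55.267

Since A1 is tangent to MN there, JN ⟂ MN, so J = N + (0, -9.3) = (-45.100, -9.3000). On A1, N sits at bearing 90° from J; a 110° counterclockwise sweep puts K at bearing 200°, so K = J + 9.3·(cos 200°, sin 200°) = (-53.839, -12.481). Then |MK| = |K − M| = 55.267.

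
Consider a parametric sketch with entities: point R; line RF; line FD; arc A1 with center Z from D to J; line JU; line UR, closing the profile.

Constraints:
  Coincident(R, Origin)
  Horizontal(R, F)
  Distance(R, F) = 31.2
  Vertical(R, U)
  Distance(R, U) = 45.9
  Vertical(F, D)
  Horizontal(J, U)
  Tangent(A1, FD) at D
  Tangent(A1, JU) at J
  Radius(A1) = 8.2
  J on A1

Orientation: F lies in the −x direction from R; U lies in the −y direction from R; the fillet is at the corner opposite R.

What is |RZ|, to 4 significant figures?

44.16

RU is vertical with |RU| = 45.9 and U on the −y side, so U = (0.000, -45.90). The virtual corner opposite R is at (-31.20, -45.90). Since A1 is tangent to FD there, ZD ⟂ FD and the tangent condition forces ZJ to be normal to JU, with radius 8.2, so the center Z sits 8.2 in from both sides at Z = (-23.00, -37.70). Then |RZ| = |Z − R| = 44.16.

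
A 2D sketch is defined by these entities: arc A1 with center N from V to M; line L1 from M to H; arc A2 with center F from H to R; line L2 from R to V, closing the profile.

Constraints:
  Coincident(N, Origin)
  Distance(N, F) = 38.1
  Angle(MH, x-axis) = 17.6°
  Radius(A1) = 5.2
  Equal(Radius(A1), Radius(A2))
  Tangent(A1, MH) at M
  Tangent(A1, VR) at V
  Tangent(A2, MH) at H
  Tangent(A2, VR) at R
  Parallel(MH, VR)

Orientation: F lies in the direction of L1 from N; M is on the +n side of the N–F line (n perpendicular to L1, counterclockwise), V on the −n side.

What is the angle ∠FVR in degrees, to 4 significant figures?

7.772°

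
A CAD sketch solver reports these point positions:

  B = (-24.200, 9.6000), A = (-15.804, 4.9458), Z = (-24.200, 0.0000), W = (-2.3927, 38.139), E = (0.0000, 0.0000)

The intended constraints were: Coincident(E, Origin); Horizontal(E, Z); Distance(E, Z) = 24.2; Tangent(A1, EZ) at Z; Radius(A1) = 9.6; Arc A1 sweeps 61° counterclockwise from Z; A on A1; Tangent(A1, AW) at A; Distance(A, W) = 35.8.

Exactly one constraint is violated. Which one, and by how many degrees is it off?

Tangent(A1, AW) at A — off by 7.00°.

E = (0.00, 0.00) ✓; E.y = 0.00, Z.y = 0.00 ✓; |EZ| = 24.20 ✓; ∠(BZ, ZE) = 90.00° ✓; |BZ| = 9.600 ✓; bearing(B→A) − bearing(B→Z) = 61.00° ✓; |BA| = 9.600 ✓; ∠(BA, AW) = 83.00° ✗; |AW| = 35.80 ✓.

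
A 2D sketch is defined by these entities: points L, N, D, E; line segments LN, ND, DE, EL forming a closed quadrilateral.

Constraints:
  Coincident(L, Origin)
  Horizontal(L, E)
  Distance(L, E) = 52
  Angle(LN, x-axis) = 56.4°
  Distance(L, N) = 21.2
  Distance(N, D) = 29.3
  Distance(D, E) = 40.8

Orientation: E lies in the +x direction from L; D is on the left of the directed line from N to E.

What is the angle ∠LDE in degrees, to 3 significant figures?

69.0°

Checks: |LE| = 52.00 ✓; |LN| = 21.20 ✓; |ND| = 29.30 ✓; |DE| = 40.80 ✓.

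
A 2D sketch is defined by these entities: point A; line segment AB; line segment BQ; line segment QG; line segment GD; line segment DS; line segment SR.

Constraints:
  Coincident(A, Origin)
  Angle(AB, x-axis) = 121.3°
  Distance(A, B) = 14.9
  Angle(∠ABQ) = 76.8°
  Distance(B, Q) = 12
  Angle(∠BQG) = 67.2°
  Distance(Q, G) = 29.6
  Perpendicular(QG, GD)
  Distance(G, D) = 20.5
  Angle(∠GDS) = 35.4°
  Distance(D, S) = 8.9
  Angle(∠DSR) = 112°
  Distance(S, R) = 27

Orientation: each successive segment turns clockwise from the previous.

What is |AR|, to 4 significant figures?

25.22

A is at the origin; AB runs at 121.3° with length 14.9, so B = (-7.741, 12.73). ∠ABQ = 76.8° gives BQ at 18.10° from the x-axis; with |BQ| = 12.0, Q = (3.665, 16.46). ∠BQG = 67.2° gives QG at -94.70° from the x-axis; with |QG| = 29.6, G = (1.240, -13.04). QG is perpendicular to GD, so GD runs at 175.3°; with |GD| = 20.5, D = (-19.19, -11.36). ∠GDS = 35.4° gives DS at 30.70° from the x-axis; with |DS| = 8.9, S = (-11.54, -6.817). ∠DSR = 112.0° gives SR at -37.30° from the x-axis; with |SR| = 27.0, R = (9.939, -23.18). Then |AR| = |R − A| = 25.22.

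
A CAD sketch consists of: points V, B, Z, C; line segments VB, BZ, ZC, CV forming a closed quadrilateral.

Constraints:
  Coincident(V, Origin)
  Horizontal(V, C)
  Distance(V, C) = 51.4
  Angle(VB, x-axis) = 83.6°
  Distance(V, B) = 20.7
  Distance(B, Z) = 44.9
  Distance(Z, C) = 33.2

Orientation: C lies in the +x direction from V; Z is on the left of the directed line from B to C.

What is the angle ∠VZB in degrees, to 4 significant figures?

20.02°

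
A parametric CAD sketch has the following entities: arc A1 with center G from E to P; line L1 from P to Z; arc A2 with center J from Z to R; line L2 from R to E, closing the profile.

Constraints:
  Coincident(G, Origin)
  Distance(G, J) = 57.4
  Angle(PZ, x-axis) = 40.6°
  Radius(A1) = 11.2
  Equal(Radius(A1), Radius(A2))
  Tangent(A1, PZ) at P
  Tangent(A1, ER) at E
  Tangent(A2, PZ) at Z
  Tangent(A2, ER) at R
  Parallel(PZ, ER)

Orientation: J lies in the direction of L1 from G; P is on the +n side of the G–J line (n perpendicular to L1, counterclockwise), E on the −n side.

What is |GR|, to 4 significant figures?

58.48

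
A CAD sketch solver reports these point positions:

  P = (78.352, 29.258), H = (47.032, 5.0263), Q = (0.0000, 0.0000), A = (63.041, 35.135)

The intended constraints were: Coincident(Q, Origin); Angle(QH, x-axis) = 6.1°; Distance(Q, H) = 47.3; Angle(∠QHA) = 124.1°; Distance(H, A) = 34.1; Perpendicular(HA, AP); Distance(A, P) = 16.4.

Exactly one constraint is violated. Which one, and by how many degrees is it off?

Perpendicular(HA, AP) — off by 7.00°.

Q = (0.00, 0.00) ✓; QH at 6.100° ✓; |QH| = 47.30 ✓; ∠QHA = 124.1° ✓; |HA| = 34.10 ✓; ∠(HA, AP) = 83.00° ✗; |AP| = 16.40 ✓.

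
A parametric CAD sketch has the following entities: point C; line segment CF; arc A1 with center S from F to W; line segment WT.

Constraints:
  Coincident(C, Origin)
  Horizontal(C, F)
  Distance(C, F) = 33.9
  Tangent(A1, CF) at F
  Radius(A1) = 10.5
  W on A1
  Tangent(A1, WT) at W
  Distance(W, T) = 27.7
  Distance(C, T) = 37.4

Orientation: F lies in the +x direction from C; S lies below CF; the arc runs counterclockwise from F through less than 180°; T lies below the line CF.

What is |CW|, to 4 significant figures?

24.99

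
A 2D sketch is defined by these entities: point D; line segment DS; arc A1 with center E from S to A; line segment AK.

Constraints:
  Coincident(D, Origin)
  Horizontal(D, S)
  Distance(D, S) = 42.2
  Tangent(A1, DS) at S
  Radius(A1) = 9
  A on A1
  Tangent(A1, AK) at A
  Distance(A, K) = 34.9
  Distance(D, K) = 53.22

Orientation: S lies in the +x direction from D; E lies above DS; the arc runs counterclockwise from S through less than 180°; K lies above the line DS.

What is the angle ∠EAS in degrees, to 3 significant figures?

28.7°

D is at the origin; D and S share the same y with |DS| = 42.2 and S on the +x side, so S = (42.2, 0.00). The tangent condition forces ES to be normal to DS, so E = S + (0, 9) = (42.2, 9.00). Since EA ⟂ AK (tangency), |EK| = √(9.0² + 34.9²) = 36.0 regardless of where A sits on A1. So K lies on both circle(D, 53.22) and circle(E, 36.0); the above-DS intersection is K = (31.0, 43.3). A is the foot of the tangent from K: A = (49.8, 13.8).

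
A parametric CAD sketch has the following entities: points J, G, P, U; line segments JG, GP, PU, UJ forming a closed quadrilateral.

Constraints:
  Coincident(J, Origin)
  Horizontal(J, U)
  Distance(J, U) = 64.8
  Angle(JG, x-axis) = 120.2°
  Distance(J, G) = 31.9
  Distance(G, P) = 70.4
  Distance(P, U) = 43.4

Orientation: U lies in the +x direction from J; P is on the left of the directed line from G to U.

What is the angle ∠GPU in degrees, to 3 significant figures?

94.3°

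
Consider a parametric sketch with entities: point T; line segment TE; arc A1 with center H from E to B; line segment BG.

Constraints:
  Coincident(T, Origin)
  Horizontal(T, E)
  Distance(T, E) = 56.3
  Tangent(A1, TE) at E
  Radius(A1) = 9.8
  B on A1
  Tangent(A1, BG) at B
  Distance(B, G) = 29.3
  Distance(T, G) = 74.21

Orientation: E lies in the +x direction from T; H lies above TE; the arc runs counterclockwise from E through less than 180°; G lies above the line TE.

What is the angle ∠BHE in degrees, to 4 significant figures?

97.00°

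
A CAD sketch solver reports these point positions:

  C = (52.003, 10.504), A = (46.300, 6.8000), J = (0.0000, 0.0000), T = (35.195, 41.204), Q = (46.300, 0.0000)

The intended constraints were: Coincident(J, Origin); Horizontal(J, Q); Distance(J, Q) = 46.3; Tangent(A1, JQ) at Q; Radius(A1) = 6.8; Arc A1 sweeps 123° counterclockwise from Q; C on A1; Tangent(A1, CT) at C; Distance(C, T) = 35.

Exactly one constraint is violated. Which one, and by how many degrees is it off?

Tangent(A1, CT) at C — off by 4.30°.

J = (0.00, 0.00) ✓; J.y = 0.00, Q.y = 0.00 ✓; |JQ| = 46.30 ✓; ∠(AQ, QJ) = 90.00° ✓; |AQ| = 6.800 ✓; bearing(A→C) − bearing(A→Q) = 123.0° ✓; |AC| = 6.800 ✓; ∠(AC, CT) = 94.30° ✗; |CT| = 35.00 ✓.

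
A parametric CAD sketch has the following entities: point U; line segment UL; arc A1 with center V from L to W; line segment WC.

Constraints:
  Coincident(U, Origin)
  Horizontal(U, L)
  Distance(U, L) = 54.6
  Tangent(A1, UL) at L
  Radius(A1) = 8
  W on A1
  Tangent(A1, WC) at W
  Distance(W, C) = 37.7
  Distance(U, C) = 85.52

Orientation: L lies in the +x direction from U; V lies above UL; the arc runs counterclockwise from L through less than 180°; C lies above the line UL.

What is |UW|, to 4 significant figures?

62.31

U is at the origin; UL is horizontal with |UL| = 54.6 and L on the +x side, so L = (54.60, 0.000). Tangency of A1 to UL means the radius VL is perpendicular to UL, so V = L + (0, 8) = (54.60, 8.000). Since VW ⟂ WC (tangency), |VC| = √(8.0² + 37.7²) = 38.54 regardless of where W sits on A1. So C lies on both circle(U, 85.52) and circle(V, 38.54); the above-UL intersection is C = (75.33, 40.49). W is the foot of the tangent from C: W = (62.09, 5.191).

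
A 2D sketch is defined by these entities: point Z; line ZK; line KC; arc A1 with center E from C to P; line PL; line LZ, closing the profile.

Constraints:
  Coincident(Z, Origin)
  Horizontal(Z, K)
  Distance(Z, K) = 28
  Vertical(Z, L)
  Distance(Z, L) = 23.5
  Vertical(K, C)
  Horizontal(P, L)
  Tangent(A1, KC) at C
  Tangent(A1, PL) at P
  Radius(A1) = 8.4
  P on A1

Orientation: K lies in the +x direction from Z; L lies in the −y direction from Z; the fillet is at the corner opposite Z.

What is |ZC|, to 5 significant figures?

31.812

The virtual corner opposite Z is at (28.000, -23.500). Tangency of A1 to KC means the radius EC is perpendicular to KC and tangency of A1 to PL means the radius EP is perpendicular to PL, with radius 8.4, so the center E sits 8.4 in from both sides at E = (19.600, -15.100). That places the tangent points at C = (28.000, -15.100) on KC and P = (19.600, -23.500) on PL. Then |ZC| = |C − Z| = 31.812.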